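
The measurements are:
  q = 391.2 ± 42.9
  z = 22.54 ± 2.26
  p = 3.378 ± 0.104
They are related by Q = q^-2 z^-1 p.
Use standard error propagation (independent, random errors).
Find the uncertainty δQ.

2.38e-07

Products/powers → add relative errors in quadrature, weighted by exponent:
  (-2·δq/q)² = (-2×0.110)² = 0.0481;  (-1·δz/z)² = (-1×0.100)² = 0.0101;  (1·δp/p)² = (1×0.0308)² = 0.000948
δQ/Q = √(0.0591) = 0.243
Q = 9.793e-07, so δQ = 0.243 × 9.793e-07 = 2.38e-07.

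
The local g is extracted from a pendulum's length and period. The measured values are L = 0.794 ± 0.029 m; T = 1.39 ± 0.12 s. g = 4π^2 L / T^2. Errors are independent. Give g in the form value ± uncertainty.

16.2 ± 2.86 m/s^2

For a monomial g ∝ L, T^-2, fractional errors add in quadrature:
  (1·δL/L)² = (1×0.0365)² = 0.00133;  (-2·δT/T)² = (-2×0.0863)² = 0.0298
δg/g = √(0.0311) = 0.176
g = 16.2 m/s^2, so δg = 0.176 × 16.2 = 2.86 m/s^2.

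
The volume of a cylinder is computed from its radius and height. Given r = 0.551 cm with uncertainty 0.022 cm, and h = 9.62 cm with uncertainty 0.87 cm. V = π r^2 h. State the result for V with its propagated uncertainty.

9.18 ± 1.11 cm^3

V is a product of powers, so relative uncertainties combine in quadrature:
  (2·δr/r)² = (2×0.0399)² = 0.00638;  (1·δh/h)² = (1×0.0904)² = 0.00818
δV/V = √(0.0146) = 0.121
V = 9.18 cm^3, so δV = 0.121 × 9.18 = 1.11 cm^3.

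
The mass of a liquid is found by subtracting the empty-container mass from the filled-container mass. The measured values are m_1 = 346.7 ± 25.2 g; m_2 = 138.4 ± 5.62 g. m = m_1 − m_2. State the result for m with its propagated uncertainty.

m is a linear combination, so absolute uncertainties add in quadrature:
  (δm_1)² = 635;  (δm_2)² = 31.6
δm = √(667) = 25.8 g
m = 208.3 g.

208.3 ± 25.8 g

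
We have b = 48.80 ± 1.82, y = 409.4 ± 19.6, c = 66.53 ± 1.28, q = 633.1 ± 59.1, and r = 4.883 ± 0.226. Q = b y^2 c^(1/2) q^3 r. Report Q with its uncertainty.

Q is a product of powers, so relative uncertainties combine in quadrature:
  (1·δb/b)² = (1×0.0373)² = 0.00139;  (2·δy/y)² = (2×0.0479)² = 0.00917;  (½·δc/c)² = (0.5×0.0192)² = 9.25e-05;  (3·δq/q)² = (3×0.0934)² = 0.0784;  (1·δr/r)² = (1×0.0463)² = 0.00214
δQ/Q = √(0.0912) = 0.302
Q = 8.267e+16, so δQ = 0.302 × 8.267e+16 = 2.5e+16.

(8.267 ± 2.50) × 10^16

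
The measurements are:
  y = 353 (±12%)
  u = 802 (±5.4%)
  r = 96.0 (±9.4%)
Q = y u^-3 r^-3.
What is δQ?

2.68e-13

For a monomial Q ∝ y, u^-3, r^-3, fractional errors add in quadrature:
  (1·δy/y)² = (1×0.120)² = 0.0144;  (-3·δu/u)² = (-3×0.0540)² = 0.0262;  (-3·δr/r)² = (-3×0.0940)² = 0.0795
δQ/Q = √(0.120) = 0.347
Q = 7.73e-13, so δQ = 0.347 × 7.73e-13 = 2.68e-13.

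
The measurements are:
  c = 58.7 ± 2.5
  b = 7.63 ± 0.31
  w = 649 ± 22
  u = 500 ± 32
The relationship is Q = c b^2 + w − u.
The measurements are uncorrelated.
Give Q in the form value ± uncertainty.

Let p = c·b^2 = 3420. δp/p = √((1·δc/c)² + (2·δb/b)²) = √(0.00181 + 0.00660) = 0.0917, so δp = 314.
Q = p + w − u: δQ = √(δp² + δw² + δu²) = √(98300 + 484 + 1020) = 316
Q = 3570.

3570 ± 316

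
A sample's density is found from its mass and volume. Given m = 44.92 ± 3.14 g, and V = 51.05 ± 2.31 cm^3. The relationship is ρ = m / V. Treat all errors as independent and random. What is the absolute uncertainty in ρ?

0.0733 g/cm^3

Each factor contributes (exponent × relative error)² to (δρ/ρ)²:
  (1·δm/m)² = (1×0.0699)² = 0.00489;  (-1·δV/V)² = (-1×0.0452)² = 0.00205
δρ/ρ = √(0.00693) = 0.0833
ρ = 0.8799 g/cm^3, so δρ = 0.0833 × 0.8799 = 0.0733 g/cm^3.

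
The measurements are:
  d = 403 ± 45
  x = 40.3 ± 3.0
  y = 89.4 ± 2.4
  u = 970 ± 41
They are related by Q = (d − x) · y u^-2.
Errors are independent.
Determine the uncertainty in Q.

Let w = d − x = 363. δw = √(δd² + δx²) = √(2020 + 9.00) = 45.1, so δw/w = 0.124.
Q is then a monomial in w, y, u:
δQ/Q = √((δw/w)² + (1·δy/y)² + (-2·δu/u)²) = √(0.0155 + 0.000721 + 0.00715) = 0.153
Q = 0.0345, so δQ = 0.153 × 0.0345 = 0.00526.

0.00526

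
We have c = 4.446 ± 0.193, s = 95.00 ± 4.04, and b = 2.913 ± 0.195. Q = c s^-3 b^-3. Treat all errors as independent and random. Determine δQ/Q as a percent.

24.2%

For a monomial Q ∝ c, s^-3, b^-3, fractional errors add in quadrature:
  (1·δc/c)² = (1×0.0434)² = 0.00188;  (-3·δs/s)² = (-3×0.0425)² = 0.0163;  (-3·δb/b)² = (-3×0.0669)² = 0.0403
δQ/Q = √(0.0585) = 0.242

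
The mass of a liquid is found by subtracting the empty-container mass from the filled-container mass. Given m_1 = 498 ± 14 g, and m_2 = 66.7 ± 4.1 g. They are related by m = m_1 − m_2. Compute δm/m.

0.0338

Absolute uncertainties add in quadrature for a linear combination:
  (δm_1)² = 196;  (δm_2)² = 16.8
δm = √(213) = 14.6 g
m = 431 g, so δm/m = 14.6/431 = 0.0338.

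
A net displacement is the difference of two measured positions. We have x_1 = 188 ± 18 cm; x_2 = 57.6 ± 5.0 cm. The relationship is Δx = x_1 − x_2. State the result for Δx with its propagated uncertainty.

130 ± 18.7 cm

Δx is a linear combination, so absolute uncertainties add in quadrature:
  (δx_1)² = 324;  (δx_2)² = 25.0
δΔx = √(349) = 18.7 cm
Δx = 130 cm.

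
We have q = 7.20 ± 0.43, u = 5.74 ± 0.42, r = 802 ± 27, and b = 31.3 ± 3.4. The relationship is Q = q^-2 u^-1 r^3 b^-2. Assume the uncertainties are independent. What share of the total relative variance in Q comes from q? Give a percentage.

18.5%

(δQ/Q)² = (-2·δq/q)² + (-1·δu/u)² + (3·δr/r)² + (-2·δb/b)²
  q term: (-2×0.0597)² = 0.0143
  u term: (-1×0.0732)² = 0.00535
  r term: (3×0.0337)² = 0.0102
  b term: (-2×0.109)² = 0.0472
Total = 0.0770. Share from q = 0.0143/0.0770 = 0.185.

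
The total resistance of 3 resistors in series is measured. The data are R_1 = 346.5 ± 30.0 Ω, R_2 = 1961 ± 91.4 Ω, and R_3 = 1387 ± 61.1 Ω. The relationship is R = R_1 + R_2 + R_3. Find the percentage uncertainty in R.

3.08%

R is a linear combination, so absolute uncertainties add in quadrature:
  (δR_1)² = 900;  (δR_2)² = 8350;  (δR_3)² = 3730
δR = √(13000) = 114 Ω
R = 3694 Ω, so δR/R = 114/3694 = 0.0308.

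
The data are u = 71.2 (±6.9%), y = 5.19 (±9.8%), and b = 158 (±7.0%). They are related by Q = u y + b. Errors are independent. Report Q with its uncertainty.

528 ± 45.6

Let p = u·y = 370. δp/p = √((1·δu/u)² + (1·δy/y)²) = √(0.00476 + 0.00960) = 0.120, so δp = 44.3.
Q = p + b: δQ = √(δp² + δb²) = √(1960 + 122) = 45.6
Q = 528.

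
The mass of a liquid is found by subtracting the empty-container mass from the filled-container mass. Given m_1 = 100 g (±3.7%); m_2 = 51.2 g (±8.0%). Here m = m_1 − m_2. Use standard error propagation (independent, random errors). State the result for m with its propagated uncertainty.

Each term contributes (cᵢ δxᵢ)² to (δm)²:
  (δm_1)² = 13.7;  (δm_2)² = 16.8
δm = √(30.5) = 5.52 g
m = 48.8 g.

48.8 ± 5.52 g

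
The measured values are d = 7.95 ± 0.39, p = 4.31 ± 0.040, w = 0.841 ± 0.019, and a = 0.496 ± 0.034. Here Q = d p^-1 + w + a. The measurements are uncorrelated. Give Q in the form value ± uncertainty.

3.18 ± 0.1000

Let h = d·p^-1 = 1.84. δh/h = √((1·δd/d)² + (-1·δp/p)²) = √(0.00241 + 8.61e-05) = 0.0499, so δh = 0.0921.
Q = h + w + a: δQ = √(δh² + δw² + δa²) = √(0.00848 + 0.000361 + 0.00116) = 0.1000
Q = 3.18.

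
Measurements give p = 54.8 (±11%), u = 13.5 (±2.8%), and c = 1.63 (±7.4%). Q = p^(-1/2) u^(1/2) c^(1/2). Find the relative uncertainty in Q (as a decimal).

Products/powers → add relative errors in quadrature, weighted by exponent:
  (−½·δp/p)² = (-0.5×0.110)² = 0.00302;  (½·δu/u)² = (0.5×0.0280)² = 0.000196;  (½·δc/c)² = (0.5×0.0740)² = 0.00137
δQ/Q = √(0.00459) = 0.0677

0.0677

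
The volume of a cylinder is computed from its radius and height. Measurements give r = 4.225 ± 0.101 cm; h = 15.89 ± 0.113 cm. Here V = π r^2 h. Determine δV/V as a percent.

For a monomial V ∝ r^2, h, fractional errors add in quadrature:
  (2·δr/r)² = (2×0.0239)² = 0.00229;  (1·δh/h)² = (1×0.00711)² = 5.06e-05
δV/V = √(0.00234) = 0.0483

4.83%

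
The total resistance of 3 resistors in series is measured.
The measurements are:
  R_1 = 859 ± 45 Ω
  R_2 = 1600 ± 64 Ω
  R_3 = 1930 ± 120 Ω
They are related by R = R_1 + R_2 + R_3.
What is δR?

For a sum/difference, combine absolute errors in quadrature:
  (δR_1)² = 2020;  (δR_2)² = 4100;  (δR_3)² = 14400
δR = √(20500) = 143 Ω

143 Ω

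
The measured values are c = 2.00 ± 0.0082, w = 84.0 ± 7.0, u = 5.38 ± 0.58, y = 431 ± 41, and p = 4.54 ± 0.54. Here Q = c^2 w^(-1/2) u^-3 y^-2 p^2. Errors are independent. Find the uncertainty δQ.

Relative error in a monomial: (δQ/Q)² = Σ (nᵢ · δxᵢ/xᵢ)².
  (2·δc/c)² = (2×0.00410)² = 6.72e-05;  (−½·δw/w)² = (-0.5×0.0833)² = 0.00174;  (-3·δu/u)² = (-3×0.108)² = 0.105;  (-2·δy/y)² = (-2×0.0951)² = 0.0362;  (2·δp/p)² = (2×0.119)² = 0.0566
δQ/Q = √(0.199) = 0.446
Q = 3.11e-07, so δQ = 0.446 × 3.11e-07 = 1.39e-07.

1.39e-07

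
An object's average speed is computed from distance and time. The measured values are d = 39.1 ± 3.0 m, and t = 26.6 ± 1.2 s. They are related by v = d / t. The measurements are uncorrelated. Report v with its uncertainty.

1.47 ± 0.131 m/s

Relative error in a monomial: (δv/v)² = Σ (nᵢ · δxᵢ/xᵢ)².
  (1·δd/d)² = (1×0.0767)² = 0.00589;  (-1·δt/t)² = (-1×0.0451)² = 0.00204
δv/v = √(0.00792) = 0.0890
v = 1.47 m/s, so δv = 0.0890 × 1.47 = 0.131 m/s.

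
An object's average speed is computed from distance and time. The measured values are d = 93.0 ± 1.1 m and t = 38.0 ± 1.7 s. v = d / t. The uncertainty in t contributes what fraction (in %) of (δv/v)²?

(δv/v)² = (1·δd/d)² + (-1·δt/t)²
  d term: (1×0.0118)² = 0.000140
  t term: (-1×0.0447)² = 0.00200
Total = 0.00214. Share from t = 0.00200/0.00214 = 0.935.

93.5%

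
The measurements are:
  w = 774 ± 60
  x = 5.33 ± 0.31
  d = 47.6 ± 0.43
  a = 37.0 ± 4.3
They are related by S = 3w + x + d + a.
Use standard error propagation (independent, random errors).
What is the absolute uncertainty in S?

180

S is a linear combination, so absolute uncertainties add in quadrature:
  (3·δw)² = 32400;  (δx)² = 0.0961;  (δd)² = 0.185;  (δa)² = 18.5
δS = √(32400) = 180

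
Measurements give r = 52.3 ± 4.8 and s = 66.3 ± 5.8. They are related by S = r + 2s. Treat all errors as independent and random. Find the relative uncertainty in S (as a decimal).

S is a linear combination, so absolute uncertainties add in quadrature:
  (δr)² = 23.0;  (2·δs)² = 135
δS = √(158) = 12.6
S = 185, so δS/S = 12.6/185 = 0.0679.

0.0679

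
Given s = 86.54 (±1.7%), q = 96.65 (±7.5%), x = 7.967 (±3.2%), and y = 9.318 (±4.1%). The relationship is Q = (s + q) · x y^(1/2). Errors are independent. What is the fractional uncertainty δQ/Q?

Let u = s + q = 183.2. δu = √(δs² + δq²) = √(2.16 + 52.5) = 7.40, so δu/u = 0.0404.
Q is then a monomial in u, x, y:
δQ/Q = √((δu/u)² + (1·δx/x)² + (½·δy/y)²) = √(0.00163 + 0.00102 + 0.000420) = 0.0554

0.0554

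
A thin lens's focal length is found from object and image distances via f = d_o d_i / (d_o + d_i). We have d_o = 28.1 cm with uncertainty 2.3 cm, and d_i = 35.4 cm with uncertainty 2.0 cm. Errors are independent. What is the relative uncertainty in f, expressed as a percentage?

5.20%

∂f/∂d_o = (d_i/(d_o+d_i))² = 0.311;  ∂f/∂d_i = (d_o/(d_o+d_i))² = 0.196
δf = √((∂f/∂d_o · δd_o)² + (∂f/∂d_i · δd_i)²) = √(0.511 + 0.153) = 0.815 cm
f = 15.7 cm, so δf/f = 0.815/15.7 = 0.0520.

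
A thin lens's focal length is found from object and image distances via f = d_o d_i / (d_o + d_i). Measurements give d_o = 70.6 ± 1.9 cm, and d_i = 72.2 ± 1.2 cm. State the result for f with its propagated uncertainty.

35.7 ± 0.567 cm

∂f/∂d_o = (d_i/(d_o+d_i))² = 0.256;  ∂f/∂d_i = (d_o/(d_o+d_i))² = 0.244
δf = √((∂f/∂d_o · δd_o)² + (∂f/∂d_i · δd_i)²) = √(0.236 + 0.0860) = 0.567 cm
f = 35.7 cm.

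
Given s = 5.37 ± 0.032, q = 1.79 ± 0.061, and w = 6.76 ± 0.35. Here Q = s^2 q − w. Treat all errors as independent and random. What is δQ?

Let p = s^2·q = 51.6. δp/p = √((2·δs/s)² + (1·δq/q)²) = √(0.000142 + 0.00116) = 0.0361, so δp = 1.86.
Q = p − w: δQ = √(δp² + δw²) = √(3.47 + 0.122) = 1.90

1.90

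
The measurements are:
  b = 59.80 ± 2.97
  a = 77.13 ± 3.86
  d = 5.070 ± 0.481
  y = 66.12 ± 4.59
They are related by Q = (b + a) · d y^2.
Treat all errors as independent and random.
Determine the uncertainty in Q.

5.22e+05

Let u = b + a = 136.9. δu = √(δb² + δa²) = √(8.82 + 14.9) = 4.87, so δu/u = 0.0356.
Q is then a monomial in u, d, y:
δQ/Q = √((δu/u)² + (1·δd/d)² + (2·δy/y)²) = √(0.00127 + 0.00900 + 0.0193) = 0.172
Q = 3.035e+06, so δQ = 0.172 × 3.035e+06 = 5.22e+05.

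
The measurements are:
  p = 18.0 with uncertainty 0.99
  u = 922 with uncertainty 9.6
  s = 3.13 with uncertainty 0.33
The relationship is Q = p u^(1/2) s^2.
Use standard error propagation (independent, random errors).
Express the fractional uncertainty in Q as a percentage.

Products/powers → add relative errors in quadrature, weighted by exponent:
  (1·δp/p)² = (1×0.0550)² = 0.00302;  (½·δu/u)² = (0.5×0.0104)² = 2.71e-05;  (2·δs/s)² = (2×0.105)² = 0.0445
δQ/Q = √(0.0475) = 0.218

21.8%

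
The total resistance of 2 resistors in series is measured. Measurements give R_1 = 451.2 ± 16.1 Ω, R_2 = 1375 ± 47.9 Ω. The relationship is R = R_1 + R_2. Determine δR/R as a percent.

2.77%

Sums and differences: (δR)² = Σ (cᵢ δxᵢ)².
  (δR_1)² = 259;  (δR_2)² = 2290
δR = √(2550) = 50.5 Ω
R = 1826 Ω, so δR/R = 50.5/1826 = 0.0277.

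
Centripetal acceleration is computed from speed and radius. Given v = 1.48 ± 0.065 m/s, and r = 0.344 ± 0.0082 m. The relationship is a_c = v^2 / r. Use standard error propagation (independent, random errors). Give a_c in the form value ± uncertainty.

6.37 ± 0.580 m/s^2

Since a_c is a product/quotient, work with relative uncertainties:
  (2·δv/v)² = (2×0.0439)² = 0.00772;  (-1·δr/r)² = (-1×0.0238)² = 0.000568
δa_c/a_c = √(0.00828) = 0.0910
a_c = 6.37 m/s^2, so δa_c = 0.0910 × 6.37 = 0.580 m/s^2.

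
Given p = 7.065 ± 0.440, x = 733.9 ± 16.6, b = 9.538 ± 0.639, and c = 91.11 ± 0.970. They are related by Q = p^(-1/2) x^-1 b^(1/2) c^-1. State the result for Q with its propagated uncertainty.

Q is a product of powers, so relative uncertainties combine in quadrature:
  (−½·δp/p)² = (-0.5×0.0623)² = 0.000970;  (-1·δx/x)² = (-1×0.0226)² = 0.000512;  (½·δb/b)² = (0.5×0.0670)² = 0.00112;  (-1·δc/c)² = (-1×0.0106)² = 0.000113
δQ/Q = √(0.00272) = 0.0521
Q = 1.738e-05, so δQ = 0.0521 × 1.738e-05 = 9.06e-07.

(1.738 ± 0.0906) × 10^-5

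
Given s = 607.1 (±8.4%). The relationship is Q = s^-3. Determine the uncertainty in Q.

1.13e-09

Q ∝ s^-3, so δQ/Q = |-3| · δs/s = 3 × 0.0840 = 0.252.
Q = 4.469e-09, so δQ = 0.252 × 4.469e-09 = 1.13e-09.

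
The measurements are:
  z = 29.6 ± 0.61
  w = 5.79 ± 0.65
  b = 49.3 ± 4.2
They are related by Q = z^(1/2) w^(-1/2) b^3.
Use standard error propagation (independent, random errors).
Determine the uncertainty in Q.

Q is a product of powers, so relative uncertainties combine in quadrature:
  (½·δz/z)² = (0.5×0.0206)² = 0.000106;  (−½·δw/w)² = (-0.5×0.112)² = 0.00315;  (3·δb/b)² = (3×0.0852)² = 0.0653
δQ/Q = √(0.0686) = 0.262
Q = 2.71e+05, so δQ = 0.262 × 2.71e+05 = 70900.

70900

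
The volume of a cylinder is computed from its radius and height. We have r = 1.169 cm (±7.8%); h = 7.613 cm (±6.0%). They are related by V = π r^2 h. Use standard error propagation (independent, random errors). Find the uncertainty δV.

5.46 cm^3

Relative error in a monomial: (δV/V)² = Σ (nᵢ · δxᵢ/xᵢ)².
  (2·δr/r)² = (2×0.0780)² = 0.0243;  (1·δh/h)² = (1×0.0600)² = 0.00360
δV/V = √(0.0279) = 0.167
V = 32.68 cm^3, so δV = 0.167 × 32.68 = 5.46 cm^3.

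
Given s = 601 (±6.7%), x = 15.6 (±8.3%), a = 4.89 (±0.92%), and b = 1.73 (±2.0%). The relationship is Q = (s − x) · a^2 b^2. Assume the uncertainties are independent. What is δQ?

3420

Let u = s − x = 585. δu = √(δs² + δx²) = √(1620 + 1.68) = 40.3, so δu/u = 0.0688.
Q is then a monomial in u, a, b:
δQ/Q = √((δu/u)² + (2·δa/a)² + (2·δb/b)²) = √(0.00474 + 0.000339 + 0.00160) = 0.0817
Q = 41900, so δQ = 0.0817 × 41900 = 3420.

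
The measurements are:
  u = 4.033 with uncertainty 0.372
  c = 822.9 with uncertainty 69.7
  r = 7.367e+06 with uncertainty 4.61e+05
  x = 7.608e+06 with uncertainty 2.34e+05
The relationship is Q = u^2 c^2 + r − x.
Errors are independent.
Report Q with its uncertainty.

(1.077 ± 0.281) × 10^7

Let p = u^2·c^2 = 1.101e+07. δp/p = √((2·δu/u)² + (2·δc/c)²) = √(0.0340 + 0.0287) = 0.250, so δp = 2.76e+06.
Q = p + r − x: δQ = √(δp² + δr² + δx²) = √(7.61e+12 + 2.13e+11 + 5.48e+10) = 2.81e+06
Q = 1.077e+07.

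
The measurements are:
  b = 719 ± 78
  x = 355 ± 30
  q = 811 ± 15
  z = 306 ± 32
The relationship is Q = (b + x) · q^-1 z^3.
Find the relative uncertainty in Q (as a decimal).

0.324

Let u = b + x = 1070. δu = √(δb² + δx²) = √(6080 + 900) = 83.6, so δu/u = 0.0778.
Q is then a monomial in u, q, z:
δQ/Q = √((δu/u)² + (-1·δq/q)² + (3·δz/z)²) = √(0.00605 + 0.000342 + 0.0984) = 0.324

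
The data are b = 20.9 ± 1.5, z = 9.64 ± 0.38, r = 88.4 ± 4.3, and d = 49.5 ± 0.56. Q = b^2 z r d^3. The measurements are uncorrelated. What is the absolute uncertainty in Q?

Since Q is a product/quotient, work with relative uncertainties:
  (2·δb/b)² = (2×0.0718)² = 0.0206;  (1·δz/z)² = (1×0.0394)² = 0.00155;  (1·δr/r)² = (1×0.0486)² = 0.00237;  (3·δd/d)² = (3×0.0113)² = 0.00115
δQ/Q = √(0.0257) = 0.160
Q = 4.51e+10, so δQ = 0.160 × 4.51e+10 = 7.23e+09.

7.23e+09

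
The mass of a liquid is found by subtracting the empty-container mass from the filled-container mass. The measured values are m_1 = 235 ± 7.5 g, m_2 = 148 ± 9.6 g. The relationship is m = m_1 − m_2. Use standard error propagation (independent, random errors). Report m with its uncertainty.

Sums and differences: (δm)² = Σ (cᵢ δxᵢ)².
  (δm_1)² = 56.2;  (δm_2)² = 92.2
δm = √(148) = 12.2 g
m = 87.0 g.

87.0 ± 12.2 g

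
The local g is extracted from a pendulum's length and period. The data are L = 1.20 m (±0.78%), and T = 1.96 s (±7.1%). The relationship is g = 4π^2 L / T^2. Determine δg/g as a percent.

14.2%

Since g is a product/quotient, work with relative uncertainties:
  (1·δL/L)² = (1×0.00780)² = 6.08e-05;  (-2·δT/T)² = (-2×0.0710)² = 0.0202
δg/g = √(0.0202) = 0.142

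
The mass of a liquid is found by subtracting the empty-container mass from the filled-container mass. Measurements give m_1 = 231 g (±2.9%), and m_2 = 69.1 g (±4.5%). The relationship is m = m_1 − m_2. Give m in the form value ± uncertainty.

Absolute uncertainties add in quadrature for a linear combination:
  (δm_1)² = 44.9;  (δm_2)² = 9.67
δm = √(54.5) = 7.39 g
m = 162 g.

162 ± 7.39 g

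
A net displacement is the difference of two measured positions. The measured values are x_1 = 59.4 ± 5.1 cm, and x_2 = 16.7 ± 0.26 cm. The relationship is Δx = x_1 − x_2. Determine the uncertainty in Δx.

Each term contributes (cᵢ δxᵢ)² to (δΔx)²:
  (δx_1)² = 26.0;  (δx_2)² = 0.0676
δΔx = √(26.1) = 5.11 cm

5.11 cm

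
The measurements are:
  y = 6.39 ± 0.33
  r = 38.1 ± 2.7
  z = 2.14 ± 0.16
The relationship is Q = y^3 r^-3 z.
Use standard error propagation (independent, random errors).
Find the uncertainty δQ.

Products/powers → add relative errors in quadrature, weighted by exponent:
  (3·δy/y)² = (3×0.0516)² = 0.0240;  (-3·δr/r)² = (-3×0.0709)² = 0.0452;  (1·δz/z)² = (1×0.0748)² = 0.00559
δQ/Q = √(0.0748) = 0.273
Q = 0.0101, so δQ = 0.273 × 0.0101 = 0.00276.

0.00276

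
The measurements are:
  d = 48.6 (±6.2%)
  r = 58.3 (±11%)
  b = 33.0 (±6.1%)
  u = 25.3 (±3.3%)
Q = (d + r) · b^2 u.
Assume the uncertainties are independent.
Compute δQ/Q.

0.143

Let w = d + r = 107. δw = √(δd² + δr²) = √(9.08 + 41.1) = 7.09, so δw/w = 0.0663.
Q is then a monomial in w, b, u:
δQ/Q = √((δw/w)² + (2·δb/b)² + (1·δu/u)²) = √(0.00439 + 0.0149 + 0.00109) = 0.143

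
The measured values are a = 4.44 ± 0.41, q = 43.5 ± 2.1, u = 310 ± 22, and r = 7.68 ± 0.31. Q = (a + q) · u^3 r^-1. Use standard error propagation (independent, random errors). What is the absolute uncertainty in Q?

Let w = a + q = 47.9. δw = √(δa² + δq²) = √(0.168 + 4.41) = 2.14, so δw/w = 0.0446.
Q is then a monomial in w, u, r:
δQ/Q = √((δw/w)² + (3·δu/u)² + (-1·δr/r)²) = √(0.00199 + 0.0453 + 0.00163) = 0.221
Q = 1.86e+08, so δQ = 0.221 × 1.86e+08 = 4.11e+07.

4.11e+07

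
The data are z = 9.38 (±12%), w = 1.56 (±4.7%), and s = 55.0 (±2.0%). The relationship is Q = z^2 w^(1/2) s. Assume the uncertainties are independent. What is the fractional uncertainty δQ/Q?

Each factor contributes (exponent × relative error)² to (δQ/Q)²:
  (2·δz/z)² = (2×0.120)² = 0.0576;  (½·δw/w)² = (0.5×0.0470)² = 0.000552;  (1·δs/s)² = (1×0.0200)² = 0.000400
δQ/Q = √(0.0586) = 0.242

0.242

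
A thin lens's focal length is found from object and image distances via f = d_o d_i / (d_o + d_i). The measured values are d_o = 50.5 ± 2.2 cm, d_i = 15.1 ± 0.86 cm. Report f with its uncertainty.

11.6 ± 0.523 cm

∂f/∂d_o = (d_i/(d_o+d_i))² = 0.0530;  ∂f/∂d_i = (d_o/(d_o+d_i))² = 0.593
δf = √((∂f/∂d_o · δd_o)² + (∂f/∂d_i · δd_i)²) = √(0.0136 + 0.260) = 0.523 cm
f = 11.6 cm.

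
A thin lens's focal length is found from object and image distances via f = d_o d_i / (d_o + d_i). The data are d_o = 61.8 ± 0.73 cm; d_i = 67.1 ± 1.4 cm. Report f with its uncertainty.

32.2 ± 0.378 cm

∂f/∂d_o = (d_i/(d_o+d_i))² = 0.271;  ∂f/∂d_i = (d_o/(d_o+d_i))² = 0.230
δf = √((∂f/∂d_o · δd_o)² + (∂f/∂d_i · δd_i)²) = √(0.0391 + 0.104) = 0.378 cm
f = 32.2 cm.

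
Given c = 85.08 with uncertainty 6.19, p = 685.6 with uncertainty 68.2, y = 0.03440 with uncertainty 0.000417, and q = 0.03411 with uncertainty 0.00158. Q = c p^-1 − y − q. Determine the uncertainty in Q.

Let w = c·p^-1 = 0.1241. δw/w = √((1·δc/c)² + (-1·δp/p)²) = √(0.00529 + 0.00990) = 0.123, so δw = 0.0153.
Q = w − y − q: δQ = √(δw² + δy² + δq²) = √(0.000234 + 1.74e-07 + 2.5e-06) = 0.0154

0.0154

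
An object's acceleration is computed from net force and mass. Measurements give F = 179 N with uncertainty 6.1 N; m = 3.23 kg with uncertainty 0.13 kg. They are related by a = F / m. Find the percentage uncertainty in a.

Products/powers → add relative errors in quadrature, weighted by exponent:
  (1·δF/F)² = (1×0.0341)² = 0.00116;  (-1·δm/m)² = (-1×0.0402)² = 0.00162
δa/a = √(0.00278) = 0.0527

5.27%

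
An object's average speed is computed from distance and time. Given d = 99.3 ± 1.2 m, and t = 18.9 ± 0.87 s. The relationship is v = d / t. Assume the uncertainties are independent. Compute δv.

0.250 m/s

Since v is a product/quotient, work with relative uncertainties:
  (1·δd/d)² = (1×0.0121)² = 0.000146;  (-1·δt/t)² = (-1×0.0460)² = 0.00212
δv/v = √(0.00226) = 0.0476
v = 5.25 m/s, so δv = 0.0476 × 5.25 = 0.250 m/s.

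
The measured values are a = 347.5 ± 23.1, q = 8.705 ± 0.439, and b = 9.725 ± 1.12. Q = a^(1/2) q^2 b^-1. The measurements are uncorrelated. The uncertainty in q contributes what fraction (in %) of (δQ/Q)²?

(δQ/Q)² = (½·δa/a)² + (2·δq/q)² + (-1·δb/b)²
  a term: (0.5×0.0665)² = 0.00110
  q term: (2×0.0504)² = 0.0102
  b term: (-1×0.115)² = 0.0133
Total = 0.0245. Share from q = 0.0102/0.0245 = 0.415.

41.5%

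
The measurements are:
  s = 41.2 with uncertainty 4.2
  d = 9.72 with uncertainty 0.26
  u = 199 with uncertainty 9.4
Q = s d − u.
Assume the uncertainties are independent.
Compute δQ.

Let p = s·d = 400. δp/p = √((1·δs/s)² + (1·δd/d)²) = √(0.0104 + 0.000716) = 0.105, so δp = 42.2.
Q = p − u: δQ = √(δp² + δu²) = √(1780 + 88.4) = 43.2

43.2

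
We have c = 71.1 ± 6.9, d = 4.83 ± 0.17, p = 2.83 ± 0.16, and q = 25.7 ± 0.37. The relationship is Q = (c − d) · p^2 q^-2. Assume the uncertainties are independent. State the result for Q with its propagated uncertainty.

0.804 ± 0.126

Let u = c − d = 66.3. δu = √(δc² + δd²) = √(47.6 + 0.0289) = 6.90, so δu/u = 0.104.
Q is then a monomial in u, p, q:
δQ/Q = √((δu/u)² + (2·δp/p)² + (-2·δq/q)²) = √(0.0108 + 0.0128 + 0.000829) = 0.156
Q = 0.804, so δQ = 0.156 × 0.804 = 0.126.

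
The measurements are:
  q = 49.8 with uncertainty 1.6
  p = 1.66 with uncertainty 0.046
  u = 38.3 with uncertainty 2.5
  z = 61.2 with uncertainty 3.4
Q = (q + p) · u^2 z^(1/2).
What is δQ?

80900

Let w = q + p = 51.5. δw = √(δq² + δp²) = √(2.56 + 0.00212) = 1.60, so δw/w = 0.0311.
Q is then a monomial in w, u, z:
δQ/Q = √((δw/w)² + (2·δu/u)² + (½·δz/z)²) = √(0.000968 + 0.0170 + 0.000772) = 0.137
Q = 5.91e+05, so δQ = 0.137 × 5.91e+05 = 80900.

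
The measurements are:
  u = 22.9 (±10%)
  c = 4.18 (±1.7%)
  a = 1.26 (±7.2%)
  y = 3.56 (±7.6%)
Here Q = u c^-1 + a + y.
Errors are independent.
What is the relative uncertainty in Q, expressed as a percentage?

6.07%

Let p = u·c^-1 = 5.48. δp/p = √((1·δu/u)² + (-1·δc/c)²) = √(0.0100 + 0.000289) = 0.101, so δp = 0.556.
Q = p + a + y: δQ = √(δp² + δa² + δy²) = √(0.309 + 0.00823 + 0.0732) = 0.625
Q = 10.3, so δQ/Q = 0.625/10.3 = 0.0607.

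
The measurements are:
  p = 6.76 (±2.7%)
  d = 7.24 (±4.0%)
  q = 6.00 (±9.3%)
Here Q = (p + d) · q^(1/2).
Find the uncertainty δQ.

1.80

Let u = p + d = 14.0. δu = √(δp² + δd²) = √(0.0333 + 0.0839) = 0.342, so δu/u = 0.0245.
Q is then a monomial in u, q:
δQ/Q = √((δu/u)² + (½·δq/q)²) = √(0.000598 + 0.00216) = 0.0525
Q = 34.3, so δQ = 0.0525 × 34.3 = 1.80.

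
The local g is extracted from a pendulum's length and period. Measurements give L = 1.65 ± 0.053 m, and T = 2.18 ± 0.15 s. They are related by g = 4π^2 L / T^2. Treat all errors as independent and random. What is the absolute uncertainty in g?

Products/powers → add relative errors in quadrature, weighted by exponent:
  (1·δL/L)² = (1×0.0321)² = 0.00103;  (-2·δT/T)² = (-2×0.0688)² = 0.0189
δg/g = √(0.0200) = 0.141
g = 13.7 m/s^2, so δg = 0.141 × 13.7 = 1.94 m/s^2.

1.94 m/s^2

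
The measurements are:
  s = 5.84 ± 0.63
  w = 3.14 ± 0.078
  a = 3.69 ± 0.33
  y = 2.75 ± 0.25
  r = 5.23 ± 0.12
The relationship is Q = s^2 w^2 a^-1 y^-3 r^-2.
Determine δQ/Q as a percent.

Products/powers → add relative errors in quadrature, weighted by exponent:
  (2·δs/s)² = (2×0.108)² = 0.0465;  (2·δw/w)² = (2×0.0248)² = 0.00247;  (-1·δa/a)² = (-1×0.0894)² = 0.00800;  (-3·δy/y)² = (-3×0.0909)² = 0.0744;  (-2·δr/r)² = (-2×0.0229)² = 0.00211
δQ/Q = √(0.134) = 0.365

36.5%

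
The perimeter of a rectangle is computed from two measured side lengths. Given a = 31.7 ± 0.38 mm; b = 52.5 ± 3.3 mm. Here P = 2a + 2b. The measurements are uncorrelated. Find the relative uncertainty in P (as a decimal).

0.0395

Sums and differences: (δP)² = Σ (cᵢ δxᵢ)².
  (2·δa)² = 0.578;  (2·δb)² = 43.6
δP = √(44.1) = 6.64 mm
P = 168 mm, so δP/P = 6.64/168 = 0.0395.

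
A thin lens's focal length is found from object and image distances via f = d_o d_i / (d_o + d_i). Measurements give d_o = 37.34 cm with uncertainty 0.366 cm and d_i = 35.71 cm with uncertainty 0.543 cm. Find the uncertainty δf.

0.167 cm

∂f/∂d_o = (d_i/(d_o+d_i))² = 0.239;  ∂f/∂d_i = (d_o/(d_o+d_i))² = 0.261
δf = √((∂f/∂d_o · δd_o)² + (∂f/∂d_i · δd_i)²) = √(0.00765 + 0.0201) = 0.167 cm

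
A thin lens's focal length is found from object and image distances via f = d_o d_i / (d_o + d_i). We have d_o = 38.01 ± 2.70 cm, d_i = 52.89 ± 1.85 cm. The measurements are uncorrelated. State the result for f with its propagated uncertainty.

∂f/∂d_o = (d_i/(d_o+d_i))² = 0.339;  ∂f/∂d_i = (d_o/(d_o+d_i))² = 0.175
δf = √((∂f/∂d_o · δd_o)² + (∂f/∂d_i · δd_i)²) = √(0.836 + 0.105) = 0.970 cm
f = 22.12 cm.

22.12 ± 0.970 cm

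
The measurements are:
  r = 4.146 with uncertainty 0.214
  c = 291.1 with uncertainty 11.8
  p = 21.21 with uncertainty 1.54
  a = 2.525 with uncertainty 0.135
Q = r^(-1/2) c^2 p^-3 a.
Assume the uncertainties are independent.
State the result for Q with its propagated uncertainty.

11.01 ± 2.64

Each factor contributes (exponent × relative error)² to (δQ/Q)²:
  (−½·δr/r)² = (-0.5×0.0516)² = 0.000666;  (2·δc/c)² = (2×0.0405)² = 0.00657;  (-3·δp/p)² = (-3×0.0726)² = 0.0474;  (1·δa/a)² = (1×0.0535)² = 0.00286
δQ/Q = √(0.0575) = 0.240
Q = 11.01, so δQ = 0.240 × 11.01 = 2.64.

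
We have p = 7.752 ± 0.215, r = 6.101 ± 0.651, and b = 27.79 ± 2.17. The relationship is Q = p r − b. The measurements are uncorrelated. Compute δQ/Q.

Let w = p·r = 47.29. δw/w = √((1·δp/p)² + (1·δr/r)²) = √(0.000769 + 0.0114) = 0.110, so δw = 5.21.
Q = w − b: δQ = √(δw² + δb²) = √(27.2 + 4.71) = 5.65
Q = 19.50, so δQ/Q = 5.65/19.50 = 0.290.

0.290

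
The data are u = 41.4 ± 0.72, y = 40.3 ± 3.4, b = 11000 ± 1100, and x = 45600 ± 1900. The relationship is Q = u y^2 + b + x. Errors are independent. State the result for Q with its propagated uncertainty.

Let p = u·y^2 = 67200. δp/p = √((1·δu/u)² + (2·δy/y)²) = √(0.000302 + 0.0285) = 0.170, so δp = 11400.
Q = p + b + x: δQ = √(δp² + δb² + δx²) = √(1.3e+08 + 1.21e+06 + 3.61e+06) = 11600
Q = 1.24e+05.

(1.24 ± 0.116) × 10^5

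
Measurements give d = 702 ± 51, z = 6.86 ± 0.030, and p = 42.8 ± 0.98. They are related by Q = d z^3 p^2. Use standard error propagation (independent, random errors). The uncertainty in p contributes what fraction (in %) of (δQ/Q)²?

(δQ/Q)² = (1·δd/d)² + (3·δz/z)² + (2·δp/p)²
  d term: (1×0.0726)² = 0.00528
  z term: (3×0.00437)² = 0.000172
  p term: (2×0.0229)² = 0.00210
Total = 0.00755. Share from p = 0.00210/0.00755 = 0.278.

27.8%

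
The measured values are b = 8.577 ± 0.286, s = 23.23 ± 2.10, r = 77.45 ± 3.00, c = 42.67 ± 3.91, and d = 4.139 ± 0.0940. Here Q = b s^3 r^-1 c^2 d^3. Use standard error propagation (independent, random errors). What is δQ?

For a monomial Q ∝ b, s^3, r^-1, c^2, d^3, fractional errors add in quadrature:
  (1·δb/b)² = (1×0.0333)² = 0.00111;  (3·δs/s)² = (3×0.0904)² = 0.0736;  (-1·δr/r)² = (-1×0.0387)² = 0.00150;  (2·δc/c)² = (2×0.0916)² = 0.0336;  (3·δd/d)² = (3×0.0227)² = 0.00464
δQ/Q = √(0.114) = 0.338
Q = 1.792e+08, so δQ = 0.338 × 1.792e+08 = 6.06e+07.

6.06e+07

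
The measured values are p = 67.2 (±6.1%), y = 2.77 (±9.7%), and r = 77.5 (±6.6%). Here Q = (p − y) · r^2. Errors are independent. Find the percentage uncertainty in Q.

14.7%

Let u = p − y = 64.4. δu = √(δp² + δy²) = √(16.8 + 0.0722) = 4.11, so δu/u = 0.0638.
Q is then a monomial in u, r:
δQ/Q = √((δu/u)² + (2·δr/r)²) = √(0.00407 + 0.0174) = 0.147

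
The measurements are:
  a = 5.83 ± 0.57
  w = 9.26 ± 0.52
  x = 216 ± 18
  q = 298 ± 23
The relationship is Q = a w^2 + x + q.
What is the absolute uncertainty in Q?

80.0

Let p = a·w^2 = 500. δp/p = √((1·δa/a)² + (2·δw/w)²) = √(0.00956 + 0.0126) = 0.149, so δp = 74.4.
Q = p + x + q: δQ = √(δp² + δx² + δq²) = √(5540 + 324 + 529) = 80.0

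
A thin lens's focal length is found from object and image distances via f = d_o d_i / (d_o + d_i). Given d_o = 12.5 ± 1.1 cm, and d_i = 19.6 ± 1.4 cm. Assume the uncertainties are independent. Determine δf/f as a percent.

6.05%

∂f/∂d_o = (d_i/(d_o+d_i))² = 0.373;  ∂f/∂d_i = (d_o/(d_o+d_i))² = 0.152
δf = √((∂f/∂d_o · δd_o)² + (∂f/∂d_i · δd_i)²) = √(0.168 + 0.0451) = 0.462 cm
f = 7.63 cm, so δf/f = 0.462/7.63 = 0.0605.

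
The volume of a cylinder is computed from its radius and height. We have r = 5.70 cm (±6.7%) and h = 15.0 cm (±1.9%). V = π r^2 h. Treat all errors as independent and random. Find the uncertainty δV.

207 cm^3

Each factor contributes (exponent × relative error)² to (δV/V)²:
  (2·δr/r)² = (2×0.0670)² = 0.0180;  (1·δh/h)² = (1×0.0190)² = 0.000361
δV/V = √(0.0183) = 0.135
V = 1530 cm^3, so δV = 0.135 × 1530 = 207 cm^3.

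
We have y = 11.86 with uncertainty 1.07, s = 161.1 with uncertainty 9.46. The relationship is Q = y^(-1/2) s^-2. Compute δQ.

Each factor contributes (exponent × relative error)² to (δQ/Q)²:
  (−½·δy/y)² = (-0.5×0.0902)² = 0.00203;  (-2·δs/s)² = (-2×0.0587)² = 0.0138
δQ/Q = √(0.0158) = 0.126
Q = 1.119e-05, so δQ = 0.126 × 1.119e-05 = 1.41e-06.

1.41e-06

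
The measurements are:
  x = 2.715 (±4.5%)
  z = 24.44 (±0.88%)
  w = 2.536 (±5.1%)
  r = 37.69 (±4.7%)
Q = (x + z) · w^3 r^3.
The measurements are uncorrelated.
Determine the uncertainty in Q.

4.94e+06

Let u = x + z = 27.16. δu = √(δx² + δz²) = √(0.0149 + 0.0463) = 0.247, so δu/u = 0.00911.
Q is then a monomial in u, w, r:
δQ/Q = √((δu/u)² + (3·δw/w)² + (3·δr/r)²) = √(8.3e-05 + 0.0234 + 0.0199) = 0.208
Q = 2.371e+07, so δQ = 0.208 × 2.371e+07 = 4.94e+06.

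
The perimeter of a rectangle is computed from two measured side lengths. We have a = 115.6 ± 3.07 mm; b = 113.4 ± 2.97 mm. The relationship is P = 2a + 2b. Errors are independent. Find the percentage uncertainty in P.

1.87%

Each term contributes (cᵢ δxᵢ)² to (δP)²:
  (2·δa)² = 37.7;  (2·δb)² = 35.3
δP = √(73.0) = 8.54 mm
P = 458.0 mm, so δP/P = 8.54/458.0 = 0.0187.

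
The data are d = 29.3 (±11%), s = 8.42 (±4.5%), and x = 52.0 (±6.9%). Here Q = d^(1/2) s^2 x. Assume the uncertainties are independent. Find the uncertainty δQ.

Relative error in a monomial: (δQ/Q)² = Σ (nᵢ · δxᵢ/xᵢ)².
  (½·δd/d)² = (0.5×0.110)² = 0.00303;  (2·δs/s)² = (2×0.0450)² = 0.00810;  (1·δx/x)² = (1×0.0690)² = 0.00476
δQ/Q = √(0.0159) = 0.126
Q = 20000, so δQ = 0.126 × 20000 = 2520.

2520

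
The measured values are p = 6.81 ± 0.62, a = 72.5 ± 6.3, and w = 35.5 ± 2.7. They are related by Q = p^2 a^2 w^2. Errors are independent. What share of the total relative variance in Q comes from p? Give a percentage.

(δQ/Q)² = (2·δp/p)² + (2·δa/a)² + (2·δw/w)²
  p term: (2×0.0910)² = 0.0332
  a term: (2×0.0869)² = 0.0302
  w term: (2×0.0761)² = 0.0231
Total = 0.0865. Share from p = 0.0332/0.0865 = 0.383.

38.3%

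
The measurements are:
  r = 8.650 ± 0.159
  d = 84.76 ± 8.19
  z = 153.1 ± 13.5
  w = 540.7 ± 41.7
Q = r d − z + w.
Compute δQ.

84.4

Let p = r·d = 733.2. δp/p = √((1·δr/r)² + (1·δd/d)²) = √(0.000338 + 0.00934) = 0.0984, so δp = 72.1.
Q = p − z + w: δQ = √(δp² + δz² + δw²) = √(5200 + 182 + 1740) = 84.4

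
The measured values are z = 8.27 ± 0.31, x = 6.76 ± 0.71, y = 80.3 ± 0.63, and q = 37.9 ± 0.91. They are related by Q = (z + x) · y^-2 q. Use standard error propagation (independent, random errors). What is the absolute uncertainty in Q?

Let u = z + x = 15.0. δu = √(δz² + δx²) = √(0.0961 + 0.504) = 0.775, so δu/u = 0.0515.
Q is then a monomial in u, y, q:
δQ/Q = √((δu/u)² + (-2·δy/y)² + (1·δq/q)²) = √(0.00266 + 0.000246 + 0.000577) = 0.0590
Q = 0.0883, so δQ = 0.0590 × 0.0883 = 0.00521.

0.00521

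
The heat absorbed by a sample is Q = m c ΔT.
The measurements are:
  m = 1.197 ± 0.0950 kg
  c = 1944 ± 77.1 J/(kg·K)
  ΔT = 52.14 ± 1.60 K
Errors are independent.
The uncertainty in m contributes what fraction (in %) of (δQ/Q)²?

(δQ/Q)² = (1·δm/m)² + (1·δc/c)² + (1·δΔT/ΔT)²
  m term: (1×0.0794)² = 0.00630
  c term: (1×0.0397)² = 0.00157
  ΔT term: (1×0.0307)² = 0.000942
Total = 0.00881. Share from m = 0.00630/0.00881 = 0.715.

71.5%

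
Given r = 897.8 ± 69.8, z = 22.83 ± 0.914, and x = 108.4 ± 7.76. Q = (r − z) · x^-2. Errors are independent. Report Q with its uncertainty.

0.07446 ± 0.0122

Let u = r − z = 875.0. δu = √(δr² + δz²) = √(4870 + 0.835) = 69.8, so δu/u = 0.0798.
Q is then a monomial in u, x:
δQ/Q = √((δu/u)² + (-2·δx/x)²) = √(0.00637 + 0.0205) = 0.164
Q = 0.07446, so δQ = 0.164 × 0.07446 = 0.0122.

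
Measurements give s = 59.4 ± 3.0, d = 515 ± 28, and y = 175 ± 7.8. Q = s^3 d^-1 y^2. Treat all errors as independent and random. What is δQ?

Since Q is a product/quotient, work with relative uncertainties:
  (3·δs/s)² = (3×0.0505)² = 0.0230;  (-1·δd/d)² = (-1×0.0544)² = 0.00296;  (2·δy/y)² = (2×0.0446)² = 0.00795
δQ/Q = √(0.0339) = 0.184
Q = 1.25e+07, so δQ = 0.184 × 1.25e+07 = 2.29e+06.

2.29e+06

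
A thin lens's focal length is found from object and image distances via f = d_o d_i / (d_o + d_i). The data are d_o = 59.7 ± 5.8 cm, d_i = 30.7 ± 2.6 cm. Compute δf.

∂f/∂d_o = (d_i/(d_o+d_i))² = 0.115;  ∂f/∂d_i = (d_o/(d_o+d_i))² = 0.436
δf = √((∂f/∂d_o · δd_o)² + (∂f/∂d_i · δd_i)²) = √(0.447 + 1.29) = 1.32 cm

1.32 cm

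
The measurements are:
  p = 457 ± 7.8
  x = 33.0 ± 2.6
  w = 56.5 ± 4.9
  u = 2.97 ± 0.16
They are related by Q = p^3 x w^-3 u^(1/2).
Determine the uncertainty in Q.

8360

Q is a product of powers, so relative uncertainties combine in quadrature:
  (3·δp/p)² = (3×0.0171)² = 0.00262;  (1·δx/x)² = (1×0.0788)² = 0.00621;  (-3·δw/w)² = (-3×0.0867)² = 0.0677;  (½·δu/u)² = (0.5×0.0539)² = 0.000726
δQ/Q = √(0.0772) = 0.278
Q = 30100, so δQ = 0.278 × 30100 = 8360.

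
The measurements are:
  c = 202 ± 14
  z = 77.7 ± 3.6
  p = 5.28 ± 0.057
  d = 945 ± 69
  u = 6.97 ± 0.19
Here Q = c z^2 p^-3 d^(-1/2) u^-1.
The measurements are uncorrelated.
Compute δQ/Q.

Q is a product of powers, so relative uncertainties combine in quadrature:
  (1·δc/c)² = (1×0.0693)² = 0.00480;  (2·δz/z)² = (2×0.0463)² = 0.00859;  (-3·δp/p)² = (-3×0.0108)² = 0.00105;  (−½·δd/d)² = (-0.5×0.0730)² = 0.00133;  (-1·δu/u)² = (-1×0.0273)² = 0.000743
δQ/Q = √(0.0165) = 0.129

0.129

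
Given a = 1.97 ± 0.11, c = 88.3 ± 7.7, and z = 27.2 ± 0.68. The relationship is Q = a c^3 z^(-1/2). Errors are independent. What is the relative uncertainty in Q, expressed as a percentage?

26.8%

Each factor contributes (exponent × relative error)² to (δQ/Q)²:
  (1·δa/a)² = (1×0.0558)² = 0.00312;  (3·δc/c)² = (3×0.0872)² = 0.0684;  (−½·δz/z)² = (-0.5×0.0250)² = 0.000156
δQ/Q = √(0.0717) = 0.268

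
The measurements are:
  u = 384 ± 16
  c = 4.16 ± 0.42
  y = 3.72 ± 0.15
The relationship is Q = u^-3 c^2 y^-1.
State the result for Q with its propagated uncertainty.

(8.22 ± 1.98) × 10^-8

For a monomial Q ∝ u^-3, c^2, y^-1, fractional errors add in quadrature:
  (-3·δu/u)² = (-3×0.0417)² = 0.0156;  (2·δc/c)² = (2×0.101)² = 0.0408;  (-1·δy/y)² = (-1×0.0403)² = 0.00163
δQ/Q = √(0.0580) = 0.241
Q = 8.22e-08, so δQ = 0.241 × 8.22e-08 = 1.98e-08.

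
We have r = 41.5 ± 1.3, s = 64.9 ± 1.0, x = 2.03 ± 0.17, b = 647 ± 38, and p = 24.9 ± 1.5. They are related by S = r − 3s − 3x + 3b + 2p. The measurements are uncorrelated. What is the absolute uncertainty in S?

Absolute uncertainties add in quadrature for a linear combination:
  (δr)² = 1.69;  (3·δs)² = 9.00;  (3·δx)² = 0.260;  (3·δb)² = 13000;  (2·δp)² = 9.00
δS = √(13000) = 114

114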